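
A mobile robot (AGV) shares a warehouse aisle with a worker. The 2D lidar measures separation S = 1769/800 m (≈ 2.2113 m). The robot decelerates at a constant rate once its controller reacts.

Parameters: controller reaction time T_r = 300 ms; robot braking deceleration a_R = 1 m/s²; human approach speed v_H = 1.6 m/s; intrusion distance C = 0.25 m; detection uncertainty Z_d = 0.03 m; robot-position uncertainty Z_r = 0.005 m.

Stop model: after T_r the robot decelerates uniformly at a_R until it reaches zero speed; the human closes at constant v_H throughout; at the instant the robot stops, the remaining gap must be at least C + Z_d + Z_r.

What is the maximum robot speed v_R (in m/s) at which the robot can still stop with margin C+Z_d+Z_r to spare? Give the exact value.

collect terms ⇒ (1/2)·v_R² + (19/10)·v_R + (-1157/800) = 0
  disc = (19/10)² − 4·(1/2)·(-1157/800) = 2601/400 ; √disc = 51/20
  v_R = (−(19/10) + 51/20) / (2·(1/2)) = 13/20 m/s
check:
braking lasts T_s = (13/20)/1 = 0.6500 s
robot in T_r: 0.6500·0.3000 = 0.1950 m
braking distance = 0.6500²/(2·1.0000) = 0.2112 m
person approaches 1.6000·(0.3000+0.6500) = 1.5200 m
margins: 0.2500+0.0300+0.0050 = 0.2850 m
sum ≈ 0.1950+0.2112+1.5200+0.2850 ≈ 2.2113 m = S ✓

v_R_max = 13/20 m/s = 0.6500 m/s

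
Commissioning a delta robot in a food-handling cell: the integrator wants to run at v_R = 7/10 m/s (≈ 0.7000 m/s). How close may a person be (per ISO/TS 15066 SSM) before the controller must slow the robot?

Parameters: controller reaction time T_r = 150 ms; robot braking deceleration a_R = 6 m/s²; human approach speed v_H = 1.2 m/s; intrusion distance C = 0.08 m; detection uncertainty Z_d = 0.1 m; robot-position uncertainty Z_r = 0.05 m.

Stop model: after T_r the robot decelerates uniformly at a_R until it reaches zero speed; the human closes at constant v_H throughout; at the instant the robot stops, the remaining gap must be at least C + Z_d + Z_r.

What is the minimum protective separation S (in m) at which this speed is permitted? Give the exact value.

S_min = 167/240 m = 0.6958 m

braking lasts T_s = (7/10)/6 = 0.1167 s
robot covers v_R·T_r = 0.7000·0.1500 = 0.1050 m before braking
robot under decel: 0.7000²/(2·6.0000) = 0.0408 m
person approaches 1.2000·(0.1500+0.1167) = 0.3200 m
margins: 0.0800+0.1000+0.0500 = 0.2300 m
S_min ≈ 0.1050+0.0408+0.3200+0.2300  ⇒  S_min = 167/240 m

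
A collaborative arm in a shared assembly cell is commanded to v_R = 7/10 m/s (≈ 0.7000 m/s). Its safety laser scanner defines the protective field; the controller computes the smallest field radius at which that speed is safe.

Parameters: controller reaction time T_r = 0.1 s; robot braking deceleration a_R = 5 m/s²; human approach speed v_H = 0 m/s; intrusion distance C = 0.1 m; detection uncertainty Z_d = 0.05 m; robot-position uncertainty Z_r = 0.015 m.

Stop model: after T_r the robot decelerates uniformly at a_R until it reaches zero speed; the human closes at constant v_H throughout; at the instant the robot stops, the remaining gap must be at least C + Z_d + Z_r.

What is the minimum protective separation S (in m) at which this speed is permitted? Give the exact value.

S_min = 71/250 m = 0.2840 m

T_s = v_R/a_R = (7/10)/5 = 0.1400 s
robot in T_r: 0.7000·0.1000 = 0.0700 m
robot covers 0.7000·0.1400 − ½·5.0000·0.1400² = 0.0490 m while stopping
human over T_r+T_s: 0.0000·(0.1000+0.1400) = 0.0000 m
residual clearance needed = 0.1000+0.0500+0.0150 = 0.1650 m
S_min ≈ 0.0700+0.0490+0.0000+0.1650  ⇒  S_min = 71/250 m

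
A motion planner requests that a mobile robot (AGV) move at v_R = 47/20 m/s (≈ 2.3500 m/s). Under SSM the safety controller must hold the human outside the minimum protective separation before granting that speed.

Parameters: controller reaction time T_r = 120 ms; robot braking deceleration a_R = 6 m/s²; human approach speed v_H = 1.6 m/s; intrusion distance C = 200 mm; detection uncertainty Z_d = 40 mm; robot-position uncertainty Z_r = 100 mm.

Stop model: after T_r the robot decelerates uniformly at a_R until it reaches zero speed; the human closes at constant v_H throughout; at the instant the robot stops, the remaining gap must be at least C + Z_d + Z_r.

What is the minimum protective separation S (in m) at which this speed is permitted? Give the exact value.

T_s = v_R/a_R = (47/20)/6 = 0.3917 s
reaction-phase robot travel = 2.3500·0.1200 = 0.2820 m
robot covers 2.3500·0.3917 − ½·6.0000·0.3917² = 0.4602 m while stopping
person approaches 1.6000·(0.1200+0.3917) = 0.8187 m
margins: 0.2000+0.0400+0.1000 = 0.3400 m
S_min ≈ 0.2820+0.4602+0.8187+0.3400  ⇒  S_min = 15207/8000 m

S_min = 15207/8000 m = 1.9009 m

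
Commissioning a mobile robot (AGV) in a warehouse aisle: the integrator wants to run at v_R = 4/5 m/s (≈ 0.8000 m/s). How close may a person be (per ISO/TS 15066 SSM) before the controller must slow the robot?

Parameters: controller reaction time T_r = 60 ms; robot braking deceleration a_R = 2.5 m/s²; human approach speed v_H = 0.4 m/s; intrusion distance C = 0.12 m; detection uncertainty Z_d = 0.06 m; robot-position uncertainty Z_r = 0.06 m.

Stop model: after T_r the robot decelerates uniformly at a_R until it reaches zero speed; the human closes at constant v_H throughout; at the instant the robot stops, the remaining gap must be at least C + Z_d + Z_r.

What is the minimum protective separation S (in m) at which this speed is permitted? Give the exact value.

braking lasts T_s = (4/5)/(5/2) = 0.3200 s
robot in T_r: 0.8000·0.0600 = 0.0480 m
robot covers 0.8000·0.3200 − ½·2.5000·0.3200² = 0.1280 m while stopping
human closes 0.4000·0.3800 = 0.1520 m
residual clearance needed = 0.1200+0.0600+0.0600 = 0.2400 m
S_min ≈ 0.0480+0.1280+0.1520+0.2400  ⇒  S_min = 71/125 m

S_min = 71/125 m = 0.5680 m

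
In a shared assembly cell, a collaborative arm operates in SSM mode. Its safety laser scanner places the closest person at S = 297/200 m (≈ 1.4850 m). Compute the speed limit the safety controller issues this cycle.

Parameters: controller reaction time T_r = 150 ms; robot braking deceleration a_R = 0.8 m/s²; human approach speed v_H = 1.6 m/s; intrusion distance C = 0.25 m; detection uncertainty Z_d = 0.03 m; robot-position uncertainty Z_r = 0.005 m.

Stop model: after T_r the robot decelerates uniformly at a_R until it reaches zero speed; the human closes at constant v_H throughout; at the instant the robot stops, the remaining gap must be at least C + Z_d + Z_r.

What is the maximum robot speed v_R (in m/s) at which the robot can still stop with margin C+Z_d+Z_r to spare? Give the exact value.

v_R_max = 2/5 m/s = 0.4000 m/s

at the boundary: (5/8)·v² + (43/20)·v + (-24/25) = 0
  disc = (43/20)² − 4·(5/8)·(-24/25) = 2809/400 ; √disc = 53/20
  v_R = (−(43/20) + 53/20) / (2·(5/8)) = 2/5 m/s
check:
T_s = v_R/a_R = (2/5)/(4/5) = 0.5000 s
reaction-phase robot travel = 0.4000·0.1500 = 0.0600 m
robot under decel: 0.4000²/(2·0.8000) = 0.1000 m
human over T_r+T_s: 1.6000·(0.1500+0.5000) = 1.0400 m
residual clearance needed = 0.2500+0.0300+0.0050 = 0.2850 m
sum ≈ 0.0600+0.1000+1.0400+0.2850 ≈ 1.4850 m = S ✓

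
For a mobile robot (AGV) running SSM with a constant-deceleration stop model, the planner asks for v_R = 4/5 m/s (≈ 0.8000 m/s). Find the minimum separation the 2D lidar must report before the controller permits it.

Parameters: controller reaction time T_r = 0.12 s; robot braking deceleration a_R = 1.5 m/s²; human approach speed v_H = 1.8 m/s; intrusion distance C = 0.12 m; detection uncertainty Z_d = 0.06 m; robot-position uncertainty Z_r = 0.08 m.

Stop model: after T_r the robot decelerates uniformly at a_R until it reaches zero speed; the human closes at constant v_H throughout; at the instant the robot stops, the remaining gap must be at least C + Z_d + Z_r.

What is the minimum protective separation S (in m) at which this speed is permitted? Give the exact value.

braking lasts T_s = (4/5)/(3/2) = 0.5333 s
reaction-phase robot travel = 0.8000·0.1200 = 0.0960 m
robot covers 0.8000·0.5333 − ½·1.5000·0.5333² = 0.2133 m while stopping
human over T_r+T_s: 1.8000·(0.1200+0.5333) = 1.1760 m
residual clearance needed = 0.1200+0.0600+0.0800 = 0.2600 m
S_min ≈ 0.0960+0.2133+1.1760+0.2600  ⇒  S_min = 1309/750 m

S_min = 1309/750 m = 1.7453 m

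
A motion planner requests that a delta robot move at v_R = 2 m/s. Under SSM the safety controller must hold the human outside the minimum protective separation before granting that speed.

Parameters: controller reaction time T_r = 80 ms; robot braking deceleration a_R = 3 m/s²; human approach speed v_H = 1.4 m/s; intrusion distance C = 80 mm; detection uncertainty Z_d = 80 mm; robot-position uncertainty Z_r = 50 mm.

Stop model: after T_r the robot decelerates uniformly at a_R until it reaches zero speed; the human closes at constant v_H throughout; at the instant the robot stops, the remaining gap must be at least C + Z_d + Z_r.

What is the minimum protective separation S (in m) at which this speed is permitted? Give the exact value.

S_min = 1041/500 m = 2.0820 m

T_s = v_R/a_R = 2/3 = 0.6667 s
robot in T_r: 2.0000·0.0800 = 0.1600 m
robot under decel: 2.0000²/(2·3.0000) = 0.6667 m
human closes 1.4000·0.7467 = 1.0453 m
C+Z_d+Z_r = 0.0800+0.0800+0.0500 = 0.2100 m
S_min ≈ 0.1600+0.6667+1.0453+0.2100  ⇒  S_min = 1041/500 m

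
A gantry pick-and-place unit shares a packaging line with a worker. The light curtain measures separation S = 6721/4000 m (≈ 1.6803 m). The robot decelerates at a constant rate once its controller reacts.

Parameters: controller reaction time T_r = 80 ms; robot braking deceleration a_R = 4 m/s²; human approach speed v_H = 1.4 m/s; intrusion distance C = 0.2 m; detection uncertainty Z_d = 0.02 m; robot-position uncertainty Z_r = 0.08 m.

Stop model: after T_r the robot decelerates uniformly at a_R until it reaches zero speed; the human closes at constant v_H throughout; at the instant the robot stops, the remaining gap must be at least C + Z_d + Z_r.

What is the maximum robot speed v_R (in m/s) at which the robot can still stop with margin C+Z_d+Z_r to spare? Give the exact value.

quadratic (1/8)·v² + (43/100)·v + (-5073/4000) = 0
  disc = (43/100)² − 4·(1/8)·(-5073/4000) = 32761/40000 ; √disc = 181/200
  v_R = (−(43/100) + 181/200) / (2·(1/8)) = 19/10 m/s
check:
stop time T_s = (19/10)/4 = 0.4750 s
robot covers v_R·T_r = 1.9000·0.0800 = 0.1520 m before braking
braking distance = 1.9000²/(2·4.0000) = 0.4512 m
person approaches 1.4000·(0.0800+0.4750) = 0.7770 m
residual clearance needed = 0.2000+0.0200+0.0800 = 0.3000 m
sum ≈ 0.1520+0.4512+0.7770+0.3000 ≈ 1.6803 m = S ✓

v_R_max = 19/10 m/s = 1.9000 m/s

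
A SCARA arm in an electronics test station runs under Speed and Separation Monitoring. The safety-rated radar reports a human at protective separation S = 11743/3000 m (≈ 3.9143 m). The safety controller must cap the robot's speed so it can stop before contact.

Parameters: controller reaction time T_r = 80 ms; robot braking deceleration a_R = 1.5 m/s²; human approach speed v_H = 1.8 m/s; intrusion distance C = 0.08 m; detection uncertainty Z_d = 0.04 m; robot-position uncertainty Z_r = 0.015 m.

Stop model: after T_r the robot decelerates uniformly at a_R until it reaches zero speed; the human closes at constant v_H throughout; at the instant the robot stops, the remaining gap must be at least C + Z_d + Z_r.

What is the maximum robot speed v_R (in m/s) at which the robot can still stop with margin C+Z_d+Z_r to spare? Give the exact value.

quadratic (1/3)·v² + (32/25)·v + (-5453/1500) = 0
  disc = (32/25)² − 4·(1/3)·(-5453/1500) = 36481/5625 ; √disc = 191/75
  v_R = (−(32/25) + 191/75) / (2·(1/3)) = 19/10 m/s
check:
stop time T_s = (19/10)/(3/2) = 1.2667 s
robot covers v_R·T_r = 1.9000·0.0800 = 0.1520 m before braking
robot under decel: 1.9000²/(2·1.5000) = 1.2033 m
person approaches 1.8000·(0.0800+1.2667) = 2.4240 m
margins: 0.0800+0.0400+0.0150 = 0.1350 m
sum ≈ 0.1520+1.2033+2.4240+0.1350 ≈ 3.9143 m = S ✓

v_R_max = 19/10 m/s = 1.9000 m/s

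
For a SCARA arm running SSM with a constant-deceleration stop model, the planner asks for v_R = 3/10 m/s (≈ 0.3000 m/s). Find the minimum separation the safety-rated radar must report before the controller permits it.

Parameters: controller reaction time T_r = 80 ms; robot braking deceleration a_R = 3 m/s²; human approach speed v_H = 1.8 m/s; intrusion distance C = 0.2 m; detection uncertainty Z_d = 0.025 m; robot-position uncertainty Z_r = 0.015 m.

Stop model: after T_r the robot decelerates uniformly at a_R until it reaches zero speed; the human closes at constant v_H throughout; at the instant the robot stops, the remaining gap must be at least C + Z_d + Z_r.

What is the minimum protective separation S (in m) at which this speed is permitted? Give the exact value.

T_s = v_R/a_R = (3/10)/3 = 0.1000 s
reaction-phase robot travel = 0.3000·0.0800 = 0.0240 m
robot covers 0.3000·0.1000 − ½·3.0000·0.1000² = 0.0150 m while stopping
human over T_r+T_s: 1.8000·(0.0800+0.1000) = 0.3240 m
C+Z_d+Z_r = 0.2000+0.0250+0.0150 = 0.2400 m
S_min ≈ 0.0240+0.0150+0.3240+0.2400  ⇒  S_min = 603/1000 m

S_min = 603/1000 m = 0.6030 m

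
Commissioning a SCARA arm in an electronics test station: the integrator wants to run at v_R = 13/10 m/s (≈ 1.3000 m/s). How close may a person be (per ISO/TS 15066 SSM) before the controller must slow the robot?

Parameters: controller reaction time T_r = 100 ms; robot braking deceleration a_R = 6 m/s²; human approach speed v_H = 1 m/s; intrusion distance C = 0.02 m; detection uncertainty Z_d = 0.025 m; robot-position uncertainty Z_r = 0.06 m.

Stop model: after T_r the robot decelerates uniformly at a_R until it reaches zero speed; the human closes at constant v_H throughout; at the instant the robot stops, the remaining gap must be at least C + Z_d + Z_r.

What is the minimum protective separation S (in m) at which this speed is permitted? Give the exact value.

S_min = 277/400 m = 0.6925 m

stop time T_s = (13/10)/6 = 0.2167 s
robot in T_r: 1.3000·0.1000 = 0.1300 m
robot covers 1.3000·0.2167 − ½·6.0000·0.2167² = 0.1408 m while stopping
human over T_r+T_s: 1.0000·(0.1000+0.2167) = 0.3167 m
C+Z_d+Z_r = 0.0200+0.0250+0.0600 = 0.1050 m
S_min ≈ 0.1300+0.1408+0.3167+0.1050  ⇒  S_min = 277/400 m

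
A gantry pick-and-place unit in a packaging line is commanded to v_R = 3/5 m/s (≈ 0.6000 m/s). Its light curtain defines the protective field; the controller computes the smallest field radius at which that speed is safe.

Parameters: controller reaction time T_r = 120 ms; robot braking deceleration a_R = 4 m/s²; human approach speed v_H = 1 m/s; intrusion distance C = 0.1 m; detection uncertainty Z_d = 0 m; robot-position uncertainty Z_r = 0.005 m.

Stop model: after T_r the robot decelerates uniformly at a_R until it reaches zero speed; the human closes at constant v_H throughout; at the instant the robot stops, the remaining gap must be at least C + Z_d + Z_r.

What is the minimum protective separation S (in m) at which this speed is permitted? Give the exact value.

stop time T_s = (3/5)/4 = 0.1500 s
robot covers v_R·T_r = 0.6000·0.1200 = 0.0720 m before braking
robot under decel: 0.6000²/(2·4.0000) = 0.0450 m
human closes 1.0000·0.2700 = 0.2700 m
residual clearance needed = 0.1000+0.0000+0.0050 = 0.1050 m
S_min ≈ 0.0720+0.0450+0.2700+0.1050  ⇒  S_min = 123/250 m

S_min = 123/250 m = 0.4920 m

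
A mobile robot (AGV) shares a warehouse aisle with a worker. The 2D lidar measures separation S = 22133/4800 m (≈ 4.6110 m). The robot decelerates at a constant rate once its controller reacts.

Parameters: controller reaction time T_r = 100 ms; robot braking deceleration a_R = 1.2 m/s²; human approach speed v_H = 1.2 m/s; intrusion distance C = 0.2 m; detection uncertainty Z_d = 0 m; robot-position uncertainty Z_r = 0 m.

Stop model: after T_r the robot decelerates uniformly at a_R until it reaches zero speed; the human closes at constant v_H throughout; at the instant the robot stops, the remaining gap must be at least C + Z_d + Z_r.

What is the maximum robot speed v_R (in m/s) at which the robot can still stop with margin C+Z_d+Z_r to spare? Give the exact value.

at the boundary: (5/12)·v² + (11/10)·v + (-20597/4800) = 0
  disc = (11/10)² − 4·(5/12)·(-20597/4800) = 120409/14400 ; √disc = 347/120
  v_R = (−(11/10) + 347/120) / (2·(5/12)) = 43/20 m/s
check:
braking lasts T_s = (43/20)/(6/5) = 1.7917 s
robot covers v_R·T_r = 2.1500·0.1000 = 0.2150 m before braking
robot covers 2.1500·1.7917 − ½·1.2000·1.7917² = 1.9260 m while stopping
person approaches 1.2000·(0.1000+1.7917) = 2.2700 m
C+Z_d+Z_r = 0.2000+0.0000+0.0000 = 0.2000 m
sum ≈ 0.2150+1.9260+2.2700+0.2000 ≈ 4.6110 m = S ✓

v_R_max = 43/20 m/s = 2.1500 m/s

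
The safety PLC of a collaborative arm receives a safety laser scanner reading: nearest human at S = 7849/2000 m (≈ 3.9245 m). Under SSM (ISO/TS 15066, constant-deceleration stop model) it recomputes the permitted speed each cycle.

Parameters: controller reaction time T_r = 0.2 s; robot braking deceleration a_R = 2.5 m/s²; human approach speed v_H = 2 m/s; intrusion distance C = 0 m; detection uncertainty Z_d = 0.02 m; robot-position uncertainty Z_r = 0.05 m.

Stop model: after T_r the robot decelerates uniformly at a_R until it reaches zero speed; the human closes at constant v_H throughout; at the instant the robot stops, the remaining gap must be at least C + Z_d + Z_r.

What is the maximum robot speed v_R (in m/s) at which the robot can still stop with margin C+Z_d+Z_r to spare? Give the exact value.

quadratic (1/5)·v² + (1)·v + (-6909/2000) = 0
  disc = (1)² − 4·(1/5)·(-6909/2000) = 9409/2500 ; √disc = 97/50
  v_R = (−(1) + 97/50) / (2·(1/5)) = 47/20 m/s
check:
T_s = v_R/a_R = (47/20)/(5/2) = 0.9400 s
robot in T_r: 2.3500·0.2000 = 0.4700 m
braking distance = 2.3500²/(2·2.5000) = 1.1045 m
human over T_r+T_s: 2.0000·(0.2000+0.9400) = 2.2800 m
C+Z_d+Z_r = 0.0000+0.0200+0.0500 = 0.0700 m
sum ≈ 0.4700+1.1045+2.2800+0.0700 ≈ 3.9245 m = S ✓

v_R_max = 47/20 m/s = 2.3500 m/s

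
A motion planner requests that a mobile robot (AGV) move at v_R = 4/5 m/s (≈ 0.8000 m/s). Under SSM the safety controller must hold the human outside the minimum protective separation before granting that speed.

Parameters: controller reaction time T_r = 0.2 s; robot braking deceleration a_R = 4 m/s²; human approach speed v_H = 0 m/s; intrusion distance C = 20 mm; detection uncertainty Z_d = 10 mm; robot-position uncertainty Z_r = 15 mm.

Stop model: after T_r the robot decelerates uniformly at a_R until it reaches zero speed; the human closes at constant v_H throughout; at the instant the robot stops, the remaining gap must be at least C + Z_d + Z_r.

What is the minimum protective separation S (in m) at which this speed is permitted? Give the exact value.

braking lasts T_s = (4/5)/4 = 0.2000 s
reaction-phase robot travel = 0.8000·0.2000 = 0.1600 m
robot covers 0.8000·0.2000 − ½·4.0000·0.2000² = 0.0800 m while stopping
person approaches 0.0000·(0.2000+0.2000) = 0.0000 m
C+Z_d+Z_r = 0.0200+0.0100+0.0150 = 0.0450 m
S_min ≈ 0.1600+0.0800+0.0000+0.0450  ⇒  S_min = 57/200 m

S_min = 57/200 m = 0.2850 m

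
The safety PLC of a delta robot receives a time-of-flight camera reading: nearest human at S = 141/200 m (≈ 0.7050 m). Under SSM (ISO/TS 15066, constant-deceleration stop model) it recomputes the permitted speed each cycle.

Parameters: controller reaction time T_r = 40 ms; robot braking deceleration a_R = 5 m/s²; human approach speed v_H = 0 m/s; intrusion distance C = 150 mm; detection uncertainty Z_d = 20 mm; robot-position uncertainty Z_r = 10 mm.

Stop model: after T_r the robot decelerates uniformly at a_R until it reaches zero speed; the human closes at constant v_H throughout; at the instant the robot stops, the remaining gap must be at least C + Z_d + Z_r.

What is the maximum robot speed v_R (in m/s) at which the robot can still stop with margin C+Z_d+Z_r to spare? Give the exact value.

at the boundary: (1/10)·v² + (1/25)·v + (-21/40) = 0
  disc = (1/25)² − 4·(1/10)·(-21/40) = 529/2500 ; √disc = 23/50
  v_R = (−(1/25) + 23/50) / (2·(1/10)) = 21/10 m/s
check:
braking lasts T_s = (21/10)/5 = 0.4200 s
robot in T_r: 2.1000·0.0400 = 0.0840 m
robot under decel: 2.1000²/(2·5.0000) = 0.4410 m
human over T_r+T_s: 0.0000·(0.0400+0.4200) = 0.0000 m
margins: 0.1500+0.0200+0.0100 = 0.1800 m
sum ≈ 0.0840+0.4410+0.0000+0.1800 ≈ 0.7050 m = S ✓

v_R_max = 21/10 m/s = 2.1000 m/s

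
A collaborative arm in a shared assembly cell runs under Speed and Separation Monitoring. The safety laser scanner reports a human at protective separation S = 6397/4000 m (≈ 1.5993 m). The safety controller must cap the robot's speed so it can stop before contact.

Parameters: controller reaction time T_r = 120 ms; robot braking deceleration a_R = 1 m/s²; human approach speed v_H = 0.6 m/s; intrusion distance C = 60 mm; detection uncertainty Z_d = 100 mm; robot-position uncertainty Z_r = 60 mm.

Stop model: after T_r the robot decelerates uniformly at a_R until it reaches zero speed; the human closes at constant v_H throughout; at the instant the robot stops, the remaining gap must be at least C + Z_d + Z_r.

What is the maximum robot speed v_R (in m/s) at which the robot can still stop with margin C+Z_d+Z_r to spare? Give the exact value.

quadratic (1/2)·v² + (18/25)·v + (-5229/4000) = 0
  disc = (18/25)² − 4·(1/2)·(-5229/4000) = 31329/10000 ; √disc = 177/100
  v_R = (−(18/25) + 177/100) / (2·(1/2)) = 21/20 m/s
check:
T_s = v_R/a_R = (21/20)/1 = 1.0500 s
robot covers v_R·T_r = 1.0500·0.1200 = 0.1260 m before braking
braking distance = 1.0500²/(2·1.0000) = 0.5513 m
person approaches 0.6000·(0.1200+1.0500) = 0.7020 m
residual clearance needed = 0.0600+0.1000+0.0600 = 0.2200 m
sum ≈ 0.1260+0.5513+0.7020+0.2200 ≈ 1.5993 m = S ✓

v_R_max = 21/20 m/s = 1.0500 m/s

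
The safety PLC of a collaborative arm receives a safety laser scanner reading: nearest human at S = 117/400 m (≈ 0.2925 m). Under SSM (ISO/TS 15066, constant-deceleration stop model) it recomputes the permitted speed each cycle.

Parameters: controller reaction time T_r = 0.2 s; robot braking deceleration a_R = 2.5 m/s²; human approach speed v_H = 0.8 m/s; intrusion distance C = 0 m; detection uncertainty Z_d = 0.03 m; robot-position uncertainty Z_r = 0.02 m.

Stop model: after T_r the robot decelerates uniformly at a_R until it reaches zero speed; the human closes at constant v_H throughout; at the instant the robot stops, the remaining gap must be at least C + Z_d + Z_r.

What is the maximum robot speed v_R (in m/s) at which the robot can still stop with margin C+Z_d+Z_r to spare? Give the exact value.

v_R_max = 3/20 m/s = 0.1500 m/s

at the boundary: (1/5)·v² + (13/25)·v + (-33/400) = 0
  disc = (13/25)² − 4·(1/5)·(-33/400) = 841/2500 ; √disc = 29/50
  v_R = (−(13/25) + 29/50) / (2·(1/5)) = 3/20 m/s
check:
T_s = v_R/a_R = (3/20)/(5/2) = 0.0600 s
reaction-phase robot travel = 0.1500·0.2000 = 0.0300 m
robot covers 0.1500·0.0600 − ½·2.5000·0.0600² = 0.0045 m while stopping
person approaches 0.8000·(0.2000+0.0600) = 0.2080 m
residual clearance needed = 0.0000+0.0300+0.0200 = 0.0500 m
sum ≈ 0.0300+0.0045+0.2080+0.0500 ≈ 0.2925 m = S ✓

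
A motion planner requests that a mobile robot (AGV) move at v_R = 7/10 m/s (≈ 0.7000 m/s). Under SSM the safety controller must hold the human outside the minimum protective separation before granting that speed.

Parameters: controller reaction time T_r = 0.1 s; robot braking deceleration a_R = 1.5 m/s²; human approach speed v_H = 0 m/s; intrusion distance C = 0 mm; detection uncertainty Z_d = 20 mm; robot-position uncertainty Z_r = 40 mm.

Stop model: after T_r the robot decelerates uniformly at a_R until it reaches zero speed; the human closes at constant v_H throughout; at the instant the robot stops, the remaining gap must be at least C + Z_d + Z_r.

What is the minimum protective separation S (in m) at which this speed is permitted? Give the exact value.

S_min = 22/75 m = 0.2933 m

braking lasts T_s = (7/10)/(3/2) = 0.4667 s
reaction-phase robot travel = 0.7000·0.1000 = 0.0700 m
robot covers 0.7000·0.4667 − ½·1.5000·0.4667² = 0.1633 m while stopping
human over T_r+T_s: 0.0000·(0.1000+0.4667) = 0.0000 m
residual clearance needed = 0.0000+0.0200+0.0400 = 0.0600 m
S_min ≈ 0.0700+0.1633+0.0000+0.0600  ⇒  S_min = 22/75 m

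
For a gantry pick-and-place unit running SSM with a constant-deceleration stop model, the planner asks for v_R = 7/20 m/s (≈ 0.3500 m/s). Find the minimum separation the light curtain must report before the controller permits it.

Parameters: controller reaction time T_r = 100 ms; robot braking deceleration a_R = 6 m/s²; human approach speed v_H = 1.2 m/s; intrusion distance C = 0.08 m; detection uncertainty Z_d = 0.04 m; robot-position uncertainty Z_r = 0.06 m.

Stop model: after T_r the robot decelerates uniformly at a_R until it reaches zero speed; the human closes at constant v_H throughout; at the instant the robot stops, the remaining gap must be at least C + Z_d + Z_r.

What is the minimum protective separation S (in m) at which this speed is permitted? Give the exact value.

S_min = 1993/4800 m = 0.4152 m

T_s = v_R/a_R = (7/20)/6 = 0.0583 s
robot covers v_R·T_r = 0.3500·0.1000 = 0.0350 m before braking
robot under decel: 0.3500²/(2·6.0000) = 0.0102 m
human over T_r+T_s: 1.2000·(0.1000+0.0583) = 0.1900 m
residual clearance needed = 0.0800+0.0400+0.0600 = 0.1800 m
S_min ≈ 0.0350+0.0102+0.1900+0.1800  ⇒  S_min = 1993/4800 m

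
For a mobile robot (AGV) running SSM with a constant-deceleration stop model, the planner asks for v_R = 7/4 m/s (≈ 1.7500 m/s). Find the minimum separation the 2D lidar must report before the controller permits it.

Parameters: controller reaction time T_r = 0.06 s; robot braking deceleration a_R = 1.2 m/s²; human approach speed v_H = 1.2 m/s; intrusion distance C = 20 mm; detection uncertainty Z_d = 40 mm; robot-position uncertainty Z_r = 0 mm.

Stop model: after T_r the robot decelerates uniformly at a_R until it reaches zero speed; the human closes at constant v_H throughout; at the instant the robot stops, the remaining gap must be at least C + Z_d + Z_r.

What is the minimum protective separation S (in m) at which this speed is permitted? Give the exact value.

S_min = 78313/24000 m = 3.2630 m

T_s = v_R/a_R = (7/4)/(6/5) = 1.4583 s
robot covers v_R·T_r = 1.7500·0.0600 = 0.1050 m before braking
robot under decel: 1.7500²/(2·1.2000) = 1.2760 m
human over T_r+T_s: 1.2000·(0.0600+1.4583) = 1.8220 m
residual clearance needed = 0.0200+0.0400+0.0000 = 0.0600 m
S_min ≈ 0.1050+1.2760+1.8220+0.0600  ⇒  S_min = 78313/24000 m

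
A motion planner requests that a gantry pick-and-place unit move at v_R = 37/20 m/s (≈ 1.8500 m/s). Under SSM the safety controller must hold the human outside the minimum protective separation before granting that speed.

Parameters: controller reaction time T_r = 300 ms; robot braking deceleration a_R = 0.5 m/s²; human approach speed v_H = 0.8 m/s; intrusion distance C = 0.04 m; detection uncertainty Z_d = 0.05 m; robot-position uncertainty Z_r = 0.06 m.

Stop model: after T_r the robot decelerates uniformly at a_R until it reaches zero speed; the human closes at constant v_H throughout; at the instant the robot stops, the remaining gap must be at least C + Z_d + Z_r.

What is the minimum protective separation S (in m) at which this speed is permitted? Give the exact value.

braking lasts T_s = (37/20)/(1/2) = 3.7000 s
reaction-phase robot travel = 1.8500·0.3000 = 0.5550 m
braking distance = 1.8500²/(2·0.5000) = 3.4225 m
human over T_r+T_s: 0.8000·(0.3000+3.7000) = 3.2000 m
margins: 0.0400+0.0500+0.0600 = 0.1500 m
S_min ≈ 0.5550+3.4225+3.2000+0.1500  ⇒  S_min = 2931/400 m

S_min = 2931/400 m = 7.3275 m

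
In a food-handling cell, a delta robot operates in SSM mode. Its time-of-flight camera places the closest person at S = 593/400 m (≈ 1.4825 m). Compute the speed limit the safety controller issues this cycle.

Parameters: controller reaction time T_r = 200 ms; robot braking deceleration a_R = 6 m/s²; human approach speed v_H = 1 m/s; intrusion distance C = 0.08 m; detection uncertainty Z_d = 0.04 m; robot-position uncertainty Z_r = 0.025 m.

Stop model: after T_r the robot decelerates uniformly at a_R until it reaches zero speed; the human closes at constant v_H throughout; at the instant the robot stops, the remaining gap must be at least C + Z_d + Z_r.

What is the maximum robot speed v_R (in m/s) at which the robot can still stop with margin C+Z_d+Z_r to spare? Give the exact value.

v_R_max = 21/10 m/s = 2.1000 m/s

collect terms ⇒ (1/12)·v_R² + (11/30)·v_R + (-91/80) = 0
  disc = (11/30)² − 4·(1/12)·(-91/80) = 1849/3600 ; √disc = 43/60
  v_R = (−(11/30) + 43/60) / (2·(1/12)) = 21/10 m/s
check:
braking lasts T_s = (21/10)/6 = 0.3500 s
robot covers v_R·T_r = 2.1000·0.2000 = 0.4200 m before braking
robot covers 2.1000·0.3500 − ½·6.0000·0.3500² = 0.3675 m while stopping
human over T_r+T_s: 1.0000·(0.2000+0.3500) = 0.5500 m
margins: 0.0800+0.0400+0.0250 = 0.1450 m
sum ≈ 0.4200+0.3675+0.5500+0.1450 ≈ 1.4825 m = S ✓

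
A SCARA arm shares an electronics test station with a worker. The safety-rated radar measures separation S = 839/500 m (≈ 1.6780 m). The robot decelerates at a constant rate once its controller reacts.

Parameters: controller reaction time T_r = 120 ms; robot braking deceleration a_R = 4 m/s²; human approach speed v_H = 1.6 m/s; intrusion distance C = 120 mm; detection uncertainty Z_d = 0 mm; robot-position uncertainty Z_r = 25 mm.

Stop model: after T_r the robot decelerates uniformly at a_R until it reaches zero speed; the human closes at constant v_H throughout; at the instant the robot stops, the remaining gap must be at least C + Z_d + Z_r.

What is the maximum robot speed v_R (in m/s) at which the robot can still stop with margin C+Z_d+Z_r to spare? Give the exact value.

v_R_max = 9/5 m/s = 1.8000 m/s

quadratic (1/8)·v² + (13/25)·v + (-1341/1000) = 0
  disc = (13/25)² − 4·(1/8)·(-1341/1000) = 9409/10000 ; √disc = 97/100
  v_R = (−(13/25) + 97/100) / (2·(1/8)) = 9/5 m/s
check:
T_s = v_R/a_R = (9/5)/4 = 0.4500 s
robot in T_r: 1.8000·0.1200 = 0.2160 m
robot covers 1.8000·0.4500 − ½·4.0000·0.4500² = 0.4050 m while stopping
person approaches 1.6000·(0.1200+0.4500) = 0.9120 m
C+Z_d+Z_r = 0.1200+0.0000+0.0250 = 0.1450 m
sum ≈ 0.2160+0.4050+0.9120+0.1450 ≈ 1.6780 m = S ✓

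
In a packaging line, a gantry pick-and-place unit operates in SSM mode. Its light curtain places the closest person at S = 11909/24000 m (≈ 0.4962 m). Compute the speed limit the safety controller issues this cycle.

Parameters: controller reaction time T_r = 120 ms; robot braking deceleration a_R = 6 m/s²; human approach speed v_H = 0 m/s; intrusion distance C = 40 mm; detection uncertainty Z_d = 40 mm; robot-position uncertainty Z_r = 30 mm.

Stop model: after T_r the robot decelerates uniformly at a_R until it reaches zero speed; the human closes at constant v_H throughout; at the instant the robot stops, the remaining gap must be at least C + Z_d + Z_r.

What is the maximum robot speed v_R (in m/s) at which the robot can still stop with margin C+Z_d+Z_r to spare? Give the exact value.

v_R_max = 31/20 m/s = 1.5500 m/s

at the boundary: (1/12)·v² + (3/25)·v + (-9269/24000) = 0
  disc = (3/25)² − 4·(1/12)·(-9269/24000) = 51529/360000 ; √disc = 227/600
  v_R = (−(3/25) + 227/600) / (2·(1/12)) = 31/20 m/s
check:
stop time T_s = (31/20)/6 = 0.2583 s
reaction-phase robot travel = 1.5500·0.1200 = 0.1860 m
braking distance = 1.5500²/(2·6.0000) = 0.2002 m
person approaches 0.0000·(0.1200+0.2583) = 0.0000 m
residual clearance needed = 0.0400+0.0400+0.0300 = 0.1100 m
sum ≈ 0.1860+0.2002+0.0000+0.1100 ≈ 0.4962 m = S ✓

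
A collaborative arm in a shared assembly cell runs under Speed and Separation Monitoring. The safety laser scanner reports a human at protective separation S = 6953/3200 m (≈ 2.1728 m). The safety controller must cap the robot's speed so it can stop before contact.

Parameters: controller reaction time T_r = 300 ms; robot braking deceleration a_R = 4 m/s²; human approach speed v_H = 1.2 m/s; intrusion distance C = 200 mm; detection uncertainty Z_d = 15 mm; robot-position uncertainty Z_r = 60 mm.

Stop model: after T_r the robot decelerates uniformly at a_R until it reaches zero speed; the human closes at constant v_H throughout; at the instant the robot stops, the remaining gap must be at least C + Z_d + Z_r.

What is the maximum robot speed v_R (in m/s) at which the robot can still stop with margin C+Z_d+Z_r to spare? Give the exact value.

quadratic (1/8)·v² + (3/5)·v + (-4921/3200) = 0
  disc = (3/5)² − 4·(1/8)·(-4921/3200) = 289/256 ; √disc = 17/16
  v_R = (−(3/5) + 17/16) / (2·(1/8)) = 37/20 m/s
check:
stop time T_s = (37/20)/4 = 0.4625 s
robot in T_r: 1.8500·0.3000 = 0.5550 m
robot covers 1.8500·0.4625 − ½·4.0000·0.4625² = 0.4278 m while stopping
human closes 1.2000·0.7625 = 0.9150 m
C+Z_d+Z_r = 0.2000+0.0150+0.0600 = 0.2750 m
sum ≈ 0.5550+0.4278+0.9150+0.2750 ≈ 2.1728 m = S ✓

v_R_max = 37/20 m/s = 1.8500 m/s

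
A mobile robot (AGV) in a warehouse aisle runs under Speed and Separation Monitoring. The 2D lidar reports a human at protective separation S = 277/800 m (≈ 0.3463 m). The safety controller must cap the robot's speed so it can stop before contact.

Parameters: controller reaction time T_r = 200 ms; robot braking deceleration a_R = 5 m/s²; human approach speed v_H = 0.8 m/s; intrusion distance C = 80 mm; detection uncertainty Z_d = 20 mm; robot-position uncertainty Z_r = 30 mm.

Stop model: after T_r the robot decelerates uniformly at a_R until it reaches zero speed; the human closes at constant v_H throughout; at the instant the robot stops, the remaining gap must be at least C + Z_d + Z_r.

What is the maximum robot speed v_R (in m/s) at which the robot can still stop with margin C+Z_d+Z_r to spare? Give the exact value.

quadratic (1/10)·v² + (9/25)·v + (-9/160) = 0
  disc = (9/25)² − 4·(1/10)·(-9/160) = 1521/10000 ; √disc = 39/100
  v_R = (−(9/25) + 39/100) / (2·(1/10)) = 3/20 m/s
check:
stop time T_s = (3/20)/5 = 0.0300 s
reaction-phase robot travel = 0.1500·0.2000 = 0.0300 m
robot under decel: 0.1500²/(2·5.0000) = 0.0022 m
human closes 0.8000·0.2300 = 0.1840 m
C+Z_d+Z_r = 0.0800+0.0200+0.0300 = 0.1300 m
sum ≈ 0.0300+0.0022+0.1840+0.1300 ≈ 0.3463 m = S ✓

v_R_max = 3/20 m/s = 0.1500 m/s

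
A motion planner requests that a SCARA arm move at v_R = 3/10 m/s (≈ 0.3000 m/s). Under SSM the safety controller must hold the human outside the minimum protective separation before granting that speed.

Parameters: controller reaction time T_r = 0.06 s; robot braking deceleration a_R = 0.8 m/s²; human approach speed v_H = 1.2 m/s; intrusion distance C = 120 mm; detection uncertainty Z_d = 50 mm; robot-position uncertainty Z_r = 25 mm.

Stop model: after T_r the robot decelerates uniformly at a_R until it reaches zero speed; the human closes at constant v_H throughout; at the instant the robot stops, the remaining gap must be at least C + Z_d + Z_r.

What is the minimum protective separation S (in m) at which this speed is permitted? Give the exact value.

stop time T_s = (3/10)/(4/5) = 0.3750 s
reaction-phase robot travel = 0.3000·0.0600 = 0.0180 m
robot under decel: 0.3000²/(2·0.8000) = 0.0563 m
human over T_r+T_s: 1.2000·(0.0600+0.3750) = 0.5220 m
residual clearance needed = 0.1200+0.0500+0.0250 = 0.1950 m
S_min ≈ 0.0180+0.0563+0.5220+0.1950  ⇒  S_min = 633/800 m

S_min = 633/800 m = 0.7913 m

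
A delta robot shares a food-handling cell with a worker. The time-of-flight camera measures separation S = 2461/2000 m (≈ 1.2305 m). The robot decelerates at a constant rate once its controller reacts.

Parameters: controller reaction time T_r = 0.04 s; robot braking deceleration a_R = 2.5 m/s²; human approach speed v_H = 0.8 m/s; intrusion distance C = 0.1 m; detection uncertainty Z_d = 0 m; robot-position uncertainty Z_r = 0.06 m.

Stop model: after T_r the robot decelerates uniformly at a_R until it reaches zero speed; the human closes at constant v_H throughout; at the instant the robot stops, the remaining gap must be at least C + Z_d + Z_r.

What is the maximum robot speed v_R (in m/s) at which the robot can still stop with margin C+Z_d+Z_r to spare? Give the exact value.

v_R_max = 31/20 m/s = 1.5500 m/s

collect terms ⇒ (1/5)·v_R² + (9/25)·v_R + (-2077/2000) = 0
  disc = (9/25)² − 4·(1/5)·(-2077/2000) = 2401/2500 ; √disc = 49/50
  v_R = (−(9/25) + 49/50) / (2·(1/5)) = 31/20 m/s
check:
T_s = v_R/a_R = (31/20)/(5/2) = 0.6200 s
robot in T_r: 1.5500·0.0400 = 0.0620 m
braking distance = 1.5500²/(2·2.5000) = 0.4805 m
person approaches 0.8000·(0.0400+0.6200) = 0.5280 m
C+Z_d+Z_r = 0.1000+0.0000+0.0600 = 0.1600 m
sum ≈ 0.0620+0.4805+0.5280+0.1600 ≈ 1.2305 m = S ✓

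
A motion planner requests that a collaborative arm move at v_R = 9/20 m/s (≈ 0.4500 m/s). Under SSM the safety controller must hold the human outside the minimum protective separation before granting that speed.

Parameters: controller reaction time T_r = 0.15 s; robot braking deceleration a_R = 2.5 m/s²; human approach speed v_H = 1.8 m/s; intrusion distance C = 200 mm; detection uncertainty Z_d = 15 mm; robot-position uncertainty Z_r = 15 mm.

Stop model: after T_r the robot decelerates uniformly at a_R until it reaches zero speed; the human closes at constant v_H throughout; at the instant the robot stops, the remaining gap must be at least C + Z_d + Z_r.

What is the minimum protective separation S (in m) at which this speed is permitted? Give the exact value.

stop time T_s = (9/20)/(5/2) = 0.1800 s
robot covers v_R·T_r = 0.4500·0.1500 = 0.0675 m before braking
robot covers 0.4500·0.1800 − ½·2.5000·0.1800² = 0.0405 m while stopping
person approaches 1.8000·(0.1500+0.1800) = 0.5940 m
margins: 0.2000+0.0150+0.0150 = 0.2300 m
S_min ≈ 0.0675+0.0405+0.5940+0.2300  ⇒  S_min = 233/250 m

S_min = 233/250 m = 0.9320 m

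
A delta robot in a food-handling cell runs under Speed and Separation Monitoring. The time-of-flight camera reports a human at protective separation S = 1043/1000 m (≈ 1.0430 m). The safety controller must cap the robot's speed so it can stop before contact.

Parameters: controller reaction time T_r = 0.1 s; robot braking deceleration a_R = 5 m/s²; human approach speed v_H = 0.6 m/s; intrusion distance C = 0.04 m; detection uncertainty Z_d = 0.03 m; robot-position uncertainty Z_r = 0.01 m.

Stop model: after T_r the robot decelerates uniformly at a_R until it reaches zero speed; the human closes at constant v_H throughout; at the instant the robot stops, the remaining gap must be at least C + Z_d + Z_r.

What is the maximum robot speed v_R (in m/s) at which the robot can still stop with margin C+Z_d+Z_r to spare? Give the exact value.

v_R_max = 21/10 m/s = 2.1000 m/s

quadratic (1/10)·v² + (11/50)·v + (-903/1000) = 0
  disc = (11/50)² − 4·(1/10)·(-903/1000) = 256/625 ; √disc = 16/25
  v_R = (−(11/50) + 16/25) / (2·(1/10)) = 21/10 m/s
check:
T_s = v_R/a_R = (21/10)/5 = 0.4200 s
robot in T_r: 2.1000·0.1000 = 0.2100 m
robot under decel: 2.1000²/(2·5.0000) = 0.4410 m
person approaches 0.6000·(0.1000+0.4200) = 0.3120 m
residual clearance needed = 0.0400+0.0300+0.0100 = 0.0800 m
sum ≈ 0.2100+0.4410+0.3120+0.0800 ≈ 1.0430 m = S ✓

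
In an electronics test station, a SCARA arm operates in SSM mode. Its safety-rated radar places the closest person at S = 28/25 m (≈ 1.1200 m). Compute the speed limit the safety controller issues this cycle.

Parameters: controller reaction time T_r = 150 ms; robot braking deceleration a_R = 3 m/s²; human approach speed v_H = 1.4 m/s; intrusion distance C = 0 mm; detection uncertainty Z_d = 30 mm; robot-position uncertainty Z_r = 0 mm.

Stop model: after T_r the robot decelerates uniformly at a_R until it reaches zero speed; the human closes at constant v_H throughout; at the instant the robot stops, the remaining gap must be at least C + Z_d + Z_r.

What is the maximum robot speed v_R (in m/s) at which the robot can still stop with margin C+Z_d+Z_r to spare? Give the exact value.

quadratic (1/6)·v² + (37/60)·v + (-22/25) = 0
  disc = (37/60)² − 4·(1/6)·(-22/25) = 3481/3600 ; √disc = 59/60
  v_R = (−(37/60) + 59/60) / (2·(1/6)) = 11/10 m/s
check:
T_s = v_R/a_R = (11/10)/3 = 0.3667 s
robot covers v_R·T_r = 1.1000·0.1500 = 0.1650 m before braking
robot under decel: 1.1000²/(2·3.0000) = 0.2017 m
human closes 1.4000·0.5167 = 0.7233 m
C+Z_d+Z_r = 0.0000+0.0300+0.0000 = 0.0300 m
sum ≈ 0.1650+0.2017+0.7233+0.0300 ≈ 1.1200 m = S ✓

v_R_max = 11/10 m/s = 1.1000 m/s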